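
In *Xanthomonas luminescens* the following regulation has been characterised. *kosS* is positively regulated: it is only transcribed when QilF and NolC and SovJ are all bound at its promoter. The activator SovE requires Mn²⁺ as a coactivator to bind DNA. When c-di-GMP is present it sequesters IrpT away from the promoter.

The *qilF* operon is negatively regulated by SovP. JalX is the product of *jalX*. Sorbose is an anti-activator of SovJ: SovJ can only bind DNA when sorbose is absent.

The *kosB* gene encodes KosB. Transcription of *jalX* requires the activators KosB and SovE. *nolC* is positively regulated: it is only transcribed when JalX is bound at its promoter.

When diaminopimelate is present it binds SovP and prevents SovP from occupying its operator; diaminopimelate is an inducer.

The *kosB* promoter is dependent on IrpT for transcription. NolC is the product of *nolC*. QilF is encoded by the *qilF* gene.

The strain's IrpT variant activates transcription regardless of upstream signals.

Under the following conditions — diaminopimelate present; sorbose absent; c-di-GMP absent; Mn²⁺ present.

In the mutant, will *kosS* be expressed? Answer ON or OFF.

ON

Diaminopimelate is present, so SovP is inactive.
With no repressor bound, *qilF* is transcribed.
So QilF is produced and active.
IrpT is constitutively active in this strain.
No repressor is bound and IrpT is active, so *kosB* is transcribed.
So KosB is produced and active.
Mn²⁺ is present, so SovE is active.
No repressor is bound and KosB and SovE are active, so *jalX* is transcribed.
So JalX is produced and active.
No repressor is bound and JalX is active, so *nolC* is transcribed.
So NolC is produced and active.
Sorbose is absent, so SovJ is active.
No repressor is bound and QilF and NolC and SovJ are active, so *kosS* is transcribed.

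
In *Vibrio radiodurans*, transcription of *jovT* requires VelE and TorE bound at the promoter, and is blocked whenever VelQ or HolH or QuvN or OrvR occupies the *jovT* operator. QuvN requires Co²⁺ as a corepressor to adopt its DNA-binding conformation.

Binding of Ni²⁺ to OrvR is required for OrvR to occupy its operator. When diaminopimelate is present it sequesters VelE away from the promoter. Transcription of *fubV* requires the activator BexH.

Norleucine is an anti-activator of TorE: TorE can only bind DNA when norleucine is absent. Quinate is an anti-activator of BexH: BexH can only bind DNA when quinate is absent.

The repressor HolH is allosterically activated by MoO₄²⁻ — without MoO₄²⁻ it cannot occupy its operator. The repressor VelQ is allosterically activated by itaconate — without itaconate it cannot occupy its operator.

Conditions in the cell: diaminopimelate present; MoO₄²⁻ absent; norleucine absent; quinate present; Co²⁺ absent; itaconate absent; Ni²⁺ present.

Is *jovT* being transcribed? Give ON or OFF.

OFF

Itaconate is absent, so VelQ is inactive.
MoO₄²⁻ is absent, so HolH is inactive.
Diaminopimelate is present, so VelE is inactive.
Co²⁺ is absent, so QuvN is inactive.
Ni²⁺ is present, so OrvR is active.
Norleucine is absent, so TorE is active.
With repressor OrvR bound, *jovT* is not transcribed.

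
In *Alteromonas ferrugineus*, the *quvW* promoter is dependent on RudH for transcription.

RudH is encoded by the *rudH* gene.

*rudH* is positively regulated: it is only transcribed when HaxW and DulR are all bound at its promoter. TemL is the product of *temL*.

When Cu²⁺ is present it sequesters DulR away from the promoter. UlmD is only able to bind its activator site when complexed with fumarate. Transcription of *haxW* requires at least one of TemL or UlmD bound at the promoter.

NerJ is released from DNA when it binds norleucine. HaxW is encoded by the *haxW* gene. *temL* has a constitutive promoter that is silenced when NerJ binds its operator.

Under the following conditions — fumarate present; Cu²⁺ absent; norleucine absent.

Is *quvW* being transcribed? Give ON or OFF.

Norleucine is absent, so NerJ is active.
With repressor NerJ bound, *temL* is not transcribed.
So TemL is not produced.
Fumarate is present, so UlmD is active.
Activator UlmD is present, so *haxW* is transcribed.
So HaxW is produced and active.
Cu²⁺ is absent, so DulR is active.
No repressor is bound and HaxW and DulR are active, so *rudH* is transcribed.
So RudH is produced and active.
No repressor is bound and RudH is active, so *quvW* is transcribed.

ON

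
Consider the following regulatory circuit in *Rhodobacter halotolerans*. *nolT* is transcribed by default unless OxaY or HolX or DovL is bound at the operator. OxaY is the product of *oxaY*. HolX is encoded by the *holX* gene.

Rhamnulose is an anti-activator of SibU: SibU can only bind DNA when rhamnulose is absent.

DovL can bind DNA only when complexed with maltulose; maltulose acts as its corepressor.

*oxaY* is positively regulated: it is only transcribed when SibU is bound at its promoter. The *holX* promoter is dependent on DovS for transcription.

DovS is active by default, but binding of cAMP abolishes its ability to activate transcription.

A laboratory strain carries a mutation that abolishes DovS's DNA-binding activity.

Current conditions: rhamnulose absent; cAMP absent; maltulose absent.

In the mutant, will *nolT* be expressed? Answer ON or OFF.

OFF

Rhamnulose is absent, so SibU is active.
No repressor is bound and SibU is active, so *oxaY* is transcribed.
So OxaY is produced and active.
DovS is non-functional in this strain, so it has no effect.
Required activator DovS is absent, so *holX* is not transcribed.
So HolX is not produced.
Maltulose is absent, so DovL is inactive.
With repressor OxaY bound, *nolT* is not transcribed.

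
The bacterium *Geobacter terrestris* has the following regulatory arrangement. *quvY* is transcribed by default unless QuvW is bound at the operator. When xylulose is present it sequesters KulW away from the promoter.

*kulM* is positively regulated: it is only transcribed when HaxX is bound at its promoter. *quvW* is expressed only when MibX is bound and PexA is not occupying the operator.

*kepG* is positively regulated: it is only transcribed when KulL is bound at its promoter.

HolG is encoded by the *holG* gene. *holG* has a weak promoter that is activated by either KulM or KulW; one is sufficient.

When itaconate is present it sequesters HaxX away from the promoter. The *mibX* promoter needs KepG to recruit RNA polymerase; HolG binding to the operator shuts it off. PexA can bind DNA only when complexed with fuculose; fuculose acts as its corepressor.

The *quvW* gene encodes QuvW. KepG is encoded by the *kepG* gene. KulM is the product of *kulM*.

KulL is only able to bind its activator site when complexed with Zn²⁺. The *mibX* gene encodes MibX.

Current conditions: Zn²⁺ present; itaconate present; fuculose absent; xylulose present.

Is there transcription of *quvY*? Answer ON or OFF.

Itaconate is present, so HaxX is inactive.
Required activator HaxX is absent, so *kulM* is not transcribed.
So KulM is not produced.
Xylulose is present, so KulW is inactive.
No activator is available at the *holG* promoter, so *holG* is not transcribed.
So HolG is not produced.
Zn²⁺ is present, so KulL is active.
No repressor is bound and KulL is active, so *kepG* is transcribed.
So KepG is produced and active.
No repressor is bound and KepG is active, so *mibX* is transcribed.
So MibX is produced and active.
Fuculose is absent, so PexA is inactive.
No repressor is bound and MibX is active, so *quvW* is transcribed.
So QuvW is produced and active.
With repressor QuvW bound, *quvY* is not transcribed.

OFF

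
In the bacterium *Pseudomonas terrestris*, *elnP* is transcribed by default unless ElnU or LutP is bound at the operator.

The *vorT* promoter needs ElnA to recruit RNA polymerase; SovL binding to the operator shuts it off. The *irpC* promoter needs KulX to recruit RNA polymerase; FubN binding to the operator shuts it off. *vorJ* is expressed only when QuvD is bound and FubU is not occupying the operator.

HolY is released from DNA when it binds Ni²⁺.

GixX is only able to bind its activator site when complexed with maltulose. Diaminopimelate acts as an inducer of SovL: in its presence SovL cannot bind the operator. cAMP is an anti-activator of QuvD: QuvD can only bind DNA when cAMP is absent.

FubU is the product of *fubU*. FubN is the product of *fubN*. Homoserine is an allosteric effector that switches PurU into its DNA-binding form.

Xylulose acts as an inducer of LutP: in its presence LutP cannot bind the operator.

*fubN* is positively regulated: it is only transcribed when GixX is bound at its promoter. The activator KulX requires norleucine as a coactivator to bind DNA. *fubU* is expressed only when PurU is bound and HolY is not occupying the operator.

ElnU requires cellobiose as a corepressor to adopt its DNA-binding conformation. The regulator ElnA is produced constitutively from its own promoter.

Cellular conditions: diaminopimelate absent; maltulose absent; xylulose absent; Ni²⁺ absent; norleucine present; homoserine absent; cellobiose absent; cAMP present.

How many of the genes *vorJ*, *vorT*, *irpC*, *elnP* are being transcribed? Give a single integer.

1

cAMP is present, so QuvD is inactive.
Ni²⁺ is absent, so HolY is active.
Homoserine is absent, so PurU is inactive.
With repressor HolY bound, *fubU* is not transcribed.
So FubU is not produced.
Required activator QuvD is absent, so *vorJ* is not transcribed.
→ *vorJ* is OFF.
Diaminopimelate is absent, so SovL is active.
ElnA is produced constitutively and is active.
With repressor SovL bound, *vorT* is not transcribed.
→ *vorT* is OFF.
Maltulose is absent, so GixX is inactive.
Required activator GixX is absent, so *fubN* is not transcribed.
So FubN is not produced.
Norleucine is present, so KulX is active.
No repressor is bound and KulX is active, so *irpC* is transcribed.
→ *irpC* is ON.
Cellobiose is absent, so ElnU is inactive.
Xylulose is absent, so LutP is active.
With repressor LutP bound, *elnP* is not transcribed.
→ *elnP* is OFF.
1 of the 4 genes is transcribed.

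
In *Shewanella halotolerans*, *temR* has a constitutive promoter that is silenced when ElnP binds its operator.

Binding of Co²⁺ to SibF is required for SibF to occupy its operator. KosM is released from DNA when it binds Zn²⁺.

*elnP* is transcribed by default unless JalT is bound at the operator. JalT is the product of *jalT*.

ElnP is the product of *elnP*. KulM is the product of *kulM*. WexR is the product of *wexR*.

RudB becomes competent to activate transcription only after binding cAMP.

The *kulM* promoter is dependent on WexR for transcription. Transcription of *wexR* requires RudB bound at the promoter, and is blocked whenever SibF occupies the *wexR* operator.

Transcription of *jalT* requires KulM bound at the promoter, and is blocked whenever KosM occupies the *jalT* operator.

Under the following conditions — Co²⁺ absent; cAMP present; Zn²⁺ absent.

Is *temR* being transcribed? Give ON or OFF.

cAMP is present, so RudB is active.
Co²⁺ is absent, so SibF is inactive.
No repressor is bound and RudB is active, so *wexR* is transcribed.
So WexR is produced and active.
No repressor is bound and WexR is active, so *kulM* is transcribed.
So KulM is produced and active.
Zn²⁺ is absent, so KosM is active.
With repressor KosM bound, *jalT* is not transcribed.
So JalT is not produced.
With no repressor bound, *elnP* is transcribed.
So ElnP is produced and active.
With repressor ElnP bound, *temR* is not transcribed.

OFF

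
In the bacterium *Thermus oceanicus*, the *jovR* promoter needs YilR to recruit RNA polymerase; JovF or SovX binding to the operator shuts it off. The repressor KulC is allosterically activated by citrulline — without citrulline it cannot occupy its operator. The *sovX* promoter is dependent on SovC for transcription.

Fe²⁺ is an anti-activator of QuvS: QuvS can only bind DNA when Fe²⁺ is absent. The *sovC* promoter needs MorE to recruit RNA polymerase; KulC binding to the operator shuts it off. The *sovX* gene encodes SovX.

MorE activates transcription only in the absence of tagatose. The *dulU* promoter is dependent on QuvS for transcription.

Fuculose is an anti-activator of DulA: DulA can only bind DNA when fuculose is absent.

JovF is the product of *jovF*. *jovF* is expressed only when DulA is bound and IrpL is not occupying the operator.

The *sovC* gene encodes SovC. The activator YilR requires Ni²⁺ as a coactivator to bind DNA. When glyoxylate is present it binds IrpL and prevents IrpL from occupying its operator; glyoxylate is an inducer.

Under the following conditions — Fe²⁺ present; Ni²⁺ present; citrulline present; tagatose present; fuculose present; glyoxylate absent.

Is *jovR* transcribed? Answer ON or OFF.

ON

Ni²⁺ is present, so YilR is active.
Fuculose is present, so DulA is inactive.
Glyoxylate is absent, so IrpL is active.
With repressor IrpL bound, *jovF* is not transcribed.
So JovF is not produced.
Tagatose is present, so MorE is inactive.
Citrulline is present, so KulC is active.
With repressor KulC bound, *sovC* is not transcribed.
So SovC is not produced.
Required activator SovC is absent, so *sovX* is not transcribed.
So SovX is not produced.
No repressor is bound and YilR is active, so *jovR* is transcribed.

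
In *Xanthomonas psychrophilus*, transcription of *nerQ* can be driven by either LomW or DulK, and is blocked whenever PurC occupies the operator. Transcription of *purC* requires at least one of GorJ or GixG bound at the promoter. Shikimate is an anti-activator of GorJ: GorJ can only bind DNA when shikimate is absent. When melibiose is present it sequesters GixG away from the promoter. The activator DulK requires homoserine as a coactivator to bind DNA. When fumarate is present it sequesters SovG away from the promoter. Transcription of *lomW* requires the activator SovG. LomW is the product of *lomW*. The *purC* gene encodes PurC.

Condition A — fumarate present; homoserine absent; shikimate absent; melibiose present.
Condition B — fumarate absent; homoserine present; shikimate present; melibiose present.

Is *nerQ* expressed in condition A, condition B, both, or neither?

B only

Condition A:
Fumarate is present, so SovG is inactive.
Required activator SovG is absent, so *lomW* is not transcribed.
So LomW is not produced.
Homoserine is absent, so DulK is inactive.
Shikimate is absent, so GorJ is active.
Melibiose is present, so GixG is inactive.
Activator GorJ is present, so *purC* is transcribed.
So PurC is produced and active.
With repressor PurC bound, *nerQ* is not transcribed.
→ *nerQ* is OFF in A.
Condition B:
Fumarate is absent, so SovG is active.
No repressor is bound and SovG is active, so *lomW* is transcribed.
So LomW is produced and active.
Homoserine is present, so DulK is active.
Shikimate is present, so GorJ is inactive.
Melibiose is present, so GixG is inactive.
No activator is available at the *purC* promoter, so *purC* is not transcribed.
So PurC is not produced.
Activator LomW is present, so *nerQ* is transcribed.
→ *nerQ* is ON in B.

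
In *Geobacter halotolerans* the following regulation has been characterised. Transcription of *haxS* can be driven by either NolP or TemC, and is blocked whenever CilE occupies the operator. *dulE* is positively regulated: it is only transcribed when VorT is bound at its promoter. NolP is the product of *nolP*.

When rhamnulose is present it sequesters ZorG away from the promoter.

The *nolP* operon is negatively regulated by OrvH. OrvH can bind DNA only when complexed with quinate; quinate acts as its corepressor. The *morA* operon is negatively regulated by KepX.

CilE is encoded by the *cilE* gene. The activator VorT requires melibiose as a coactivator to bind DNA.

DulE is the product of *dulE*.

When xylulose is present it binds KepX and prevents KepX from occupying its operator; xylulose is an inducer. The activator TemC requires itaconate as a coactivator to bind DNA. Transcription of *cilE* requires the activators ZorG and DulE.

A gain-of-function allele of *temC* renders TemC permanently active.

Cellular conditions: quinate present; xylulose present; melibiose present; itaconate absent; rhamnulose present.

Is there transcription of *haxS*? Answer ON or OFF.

Quinate is present, so OrvH is active.
With repressor OrvH bound, *nolP* is not transcribed.
So NolP is not produced.
Rhamnulose is present, so ZorG is inactive.
Melibiose is present, so VorT is active.
No repressor is bound and VorT is active, so *dulE* is transcribed.
So DulE is produced and active.
Required activator ZorG is absent, so *cilE* is not transcribed.
So CilE is not produced.
TemC is constitutively active in this strain.
Activator TemC is present, so *haxS* is transcribed.

ON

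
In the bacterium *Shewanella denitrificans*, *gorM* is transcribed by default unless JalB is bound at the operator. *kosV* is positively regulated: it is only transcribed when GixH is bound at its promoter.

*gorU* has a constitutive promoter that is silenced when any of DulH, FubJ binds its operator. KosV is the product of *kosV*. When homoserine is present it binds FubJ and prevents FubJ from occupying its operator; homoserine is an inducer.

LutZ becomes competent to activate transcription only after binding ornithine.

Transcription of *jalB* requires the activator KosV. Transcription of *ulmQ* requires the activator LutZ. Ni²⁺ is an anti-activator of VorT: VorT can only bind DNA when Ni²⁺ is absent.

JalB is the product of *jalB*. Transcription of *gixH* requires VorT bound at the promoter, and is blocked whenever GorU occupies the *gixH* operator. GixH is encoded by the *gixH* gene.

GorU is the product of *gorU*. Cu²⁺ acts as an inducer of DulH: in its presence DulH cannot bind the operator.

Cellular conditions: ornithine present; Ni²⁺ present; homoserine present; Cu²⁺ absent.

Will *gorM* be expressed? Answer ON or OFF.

Cu²⁺ is absent, so DulH is active.
Homoserine is present, so FubJ is inactive.
With repressor DulH bound, *gorU* is not transcribed.
So GorU is not produced.
Ni²⁺ is present, so VorT is inactive.
Required activator VorT is absent, so *gixH* is not transcribed.
So GixH is not produced.
Required activator GixH is absent, so *kosV* is not transcribed.
So KosV is not produced.
Required activator KosV is absent, so *jalB* is not transcribed.
So JalB is not produced.
With no repressor bound, *gorM* is transcribed.

ON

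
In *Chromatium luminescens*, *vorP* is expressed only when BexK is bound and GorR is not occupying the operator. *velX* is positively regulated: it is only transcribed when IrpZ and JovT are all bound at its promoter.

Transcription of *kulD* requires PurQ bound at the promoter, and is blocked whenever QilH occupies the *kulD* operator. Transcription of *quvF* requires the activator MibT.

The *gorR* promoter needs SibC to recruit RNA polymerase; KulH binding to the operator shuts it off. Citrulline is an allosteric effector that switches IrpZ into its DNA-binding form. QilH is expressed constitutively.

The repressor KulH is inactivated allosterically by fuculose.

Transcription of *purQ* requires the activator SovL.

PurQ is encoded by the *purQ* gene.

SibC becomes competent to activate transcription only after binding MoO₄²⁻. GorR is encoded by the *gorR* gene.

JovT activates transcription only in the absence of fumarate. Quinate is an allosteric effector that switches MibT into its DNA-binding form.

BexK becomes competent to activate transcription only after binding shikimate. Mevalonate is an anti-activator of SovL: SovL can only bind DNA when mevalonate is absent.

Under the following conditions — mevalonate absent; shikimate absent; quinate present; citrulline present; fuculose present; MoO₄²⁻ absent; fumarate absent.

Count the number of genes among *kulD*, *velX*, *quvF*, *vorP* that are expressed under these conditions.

Mevalonate is absent, so SovL is active.
No repressor is bound and SovL is active, so *purQ* is transcribed.
So PurQ is produced and active.
QilH is produced constitutively and is active.
With repressor QilH bound, *kulD* is not transcribed.
→ *kulD* is OFF.
Citrulline is present, so IrpZ is active.
Fumarate is absent, so JovT is active.
No repressor is bound and IrpZ and JovT are active, so *velX* is transcribed.
→ *velX* is ON.
Quinate is present, so MibT is active.
No repressor is bound and MibT is active, so *quvF* is transcribed.
→ *quvF* is ON.
Fuculose is present, so KulH is inactive.
MoO₄²⁻ is absent, so SibC is inactive.
Required activator SibC is absent, so *gorR* is not transcribed.
So GorR is not produced.
Shikimate is absent, so BexK is inactive.
Required activator BexK is absent, so *vorP* is not transcribed.
→ *vorP* is OFF.
2 of the 4 genes are transcribed.

2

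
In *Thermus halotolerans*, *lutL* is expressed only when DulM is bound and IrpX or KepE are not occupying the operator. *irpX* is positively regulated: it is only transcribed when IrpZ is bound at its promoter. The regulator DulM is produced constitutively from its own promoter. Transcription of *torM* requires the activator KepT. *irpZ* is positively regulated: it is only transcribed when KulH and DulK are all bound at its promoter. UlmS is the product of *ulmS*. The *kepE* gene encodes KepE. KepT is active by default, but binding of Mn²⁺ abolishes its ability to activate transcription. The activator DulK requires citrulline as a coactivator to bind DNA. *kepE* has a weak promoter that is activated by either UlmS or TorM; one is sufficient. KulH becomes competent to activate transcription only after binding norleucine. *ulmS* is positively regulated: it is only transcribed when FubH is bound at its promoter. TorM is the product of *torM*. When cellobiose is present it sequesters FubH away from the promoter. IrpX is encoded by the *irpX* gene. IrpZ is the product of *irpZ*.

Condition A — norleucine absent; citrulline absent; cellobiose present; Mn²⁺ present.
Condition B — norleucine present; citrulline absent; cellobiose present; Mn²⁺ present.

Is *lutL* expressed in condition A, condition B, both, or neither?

Condition A:
DulM is produced constitutively and is active.
Norleucine is absent, so KulH is inactive.
Citrulline is absent, so DulK is inactive.
Required activator KulH is absent, so *irpZ* is not transcribed.
So IrpZ is not produced.
Required activator IrpZ is absent, so *irpX* is not transcribed.
So IrpX is not produced.
Cellobiose is present, so FubH is inactive.
Required activator FubH is absent, so *ulmS* is not transcribed.
So UlmS is not produced.
Mn²⁺ is present, so KepT is inactive.
Required activator KepT is absent, so *torM* is not transcribed.
So TorM is not produced.
No activator is available at the *kepE* promoter, so *kepE* is not transcribed.
So KepE is not produced.
No repressor is bound and DulM is active, so *lutL* is transcribed.
→ *lutL* is ON in A.
Condition B:
DulM is produced constitutively and is active.
Norleucine is present, so KulH is active.
Citrulline is absent, so DulK is inactive.
Required activator DulK is absent, so *irpZ* is not transcribed.
So IrpZ is not produced.
Required activator IrpZ is absent, so *irpX* is not transcribed.
So IrpX is not produced.
Cellobiose is present, so FubH is inactive.
Required activator FubH is absent, so *ulmS* is not transcribed.
So UlmS is not produced.
Mn²⁺ is present, so KepT is inactive.
Required activator KepT is absent, so *torM* is not transcribed.
So TorM is not produced.
No activator is available at the *kepE* promoter, so *kepE* is not transcribed.
So KepE is not produced.
No repressor is bound and DulM is active, so *lutL* is transcribed.
→ *lutL* is ON in B.

both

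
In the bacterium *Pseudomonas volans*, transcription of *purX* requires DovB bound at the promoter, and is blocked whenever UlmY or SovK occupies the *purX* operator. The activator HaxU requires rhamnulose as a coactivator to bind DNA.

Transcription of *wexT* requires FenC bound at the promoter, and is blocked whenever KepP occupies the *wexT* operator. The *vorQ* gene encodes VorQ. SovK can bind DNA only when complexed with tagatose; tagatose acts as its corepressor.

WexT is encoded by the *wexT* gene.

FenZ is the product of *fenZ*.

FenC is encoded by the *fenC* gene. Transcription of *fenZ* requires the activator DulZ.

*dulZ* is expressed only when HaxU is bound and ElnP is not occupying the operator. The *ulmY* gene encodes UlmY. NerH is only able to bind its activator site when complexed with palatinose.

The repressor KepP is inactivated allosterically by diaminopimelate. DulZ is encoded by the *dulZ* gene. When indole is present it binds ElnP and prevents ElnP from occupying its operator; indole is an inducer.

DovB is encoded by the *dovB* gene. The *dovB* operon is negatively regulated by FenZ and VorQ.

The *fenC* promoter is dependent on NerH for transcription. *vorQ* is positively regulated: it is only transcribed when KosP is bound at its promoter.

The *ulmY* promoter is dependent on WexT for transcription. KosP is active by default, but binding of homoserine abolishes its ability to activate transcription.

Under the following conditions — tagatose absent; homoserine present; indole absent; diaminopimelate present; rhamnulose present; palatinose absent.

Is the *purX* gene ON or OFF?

ON

Palatinose is absent, so NerH is inactive.
Required activator NerH is absent, so *fenC* is not transcribed.
So FenC is not produced.
Diaminopimelate is present, so KepP is inactive.
Required activator FenC is absent, so *wexT* is not transcribed.
So WexT is not produced.
Required activator WexT is absent, so *ulmY* is not transcribed.
So UlmY is not produced.
Tagatose is absent, so SovK is inactive.
Indole is absent, so ElnP is active.
Rhamnulose is present, so HaxU is active.
With repressor ElnP bound, *dulZ* is not transcribed.
So DulZ is not produced.
Required activator DulZ is absent, so *fenZ* is not transcribed.
So FenZ is not produced.
Homoserine is present, so KosP is inactive.
Required activator KosP is absent, so *vorQ* is not transcribed.
So VorQ is not produced.
With no repressor bound, *dovB* is transcribed.
So DovB is produced and active.
No repressor is bound and DovB is active, so *purX* is transcribed.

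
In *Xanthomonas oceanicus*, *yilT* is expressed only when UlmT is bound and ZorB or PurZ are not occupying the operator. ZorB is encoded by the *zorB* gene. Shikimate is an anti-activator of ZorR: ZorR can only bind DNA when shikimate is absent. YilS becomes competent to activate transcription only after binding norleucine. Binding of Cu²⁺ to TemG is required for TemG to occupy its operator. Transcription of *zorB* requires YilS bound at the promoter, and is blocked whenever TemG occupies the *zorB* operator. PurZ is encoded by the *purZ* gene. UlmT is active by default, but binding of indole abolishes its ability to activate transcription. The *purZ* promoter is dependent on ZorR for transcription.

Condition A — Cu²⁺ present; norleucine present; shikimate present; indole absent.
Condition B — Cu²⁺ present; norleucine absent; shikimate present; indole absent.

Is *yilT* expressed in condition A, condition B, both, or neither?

both

Condition A:
Cu²⁺ is present, so TemG is active.
Norleucine is present, so YilS is active.
With repressor TemG bound, *zorB* is not transcribed.
So ZorB is not produced.
Shikimate is present, so ZorR is inactive.
Required activator ZorR is absent, so *purZ* is not transcribed.
So PurZ is not produced.
Indole is absent, so UlmT is active.
No repressor is bound and UlmT is active, so *yilT* is transcribed.
→ *yilT* is ON in A.
Condition B:
Cu²⁺ is present, so TemG is active.
Norleucine is absent, so YilS is inactive.
With repressor TemG bound, *zorB* is not transcribed.
So ZorB is not produced.
Shikimate is present, so ZorR is inactive.
Required activator ZorR is absent, so *purZ* is not transcribed.
So PurZ is not produced.
Indole is absent, so UlmT is active.
No repressor is bound and UlmT is active, so *yilT* is transcribed.
→ *yilT* is ON in B.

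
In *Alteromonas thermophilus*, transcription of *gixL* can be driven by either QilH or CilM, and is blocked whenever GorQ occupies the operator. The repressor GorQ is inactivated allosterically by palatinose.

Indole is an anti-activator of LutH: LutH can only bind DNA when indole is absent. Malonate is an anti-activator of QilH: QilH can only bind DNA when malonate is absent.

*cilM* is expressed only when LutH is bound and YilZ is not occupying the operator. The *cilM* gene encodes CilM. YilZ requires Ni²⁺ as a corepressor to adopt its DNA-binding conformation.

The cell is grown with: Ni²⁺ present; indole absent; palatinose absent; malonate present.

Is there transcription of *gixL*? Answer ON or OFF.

Malonate is present, so QilH is inactive.
Palatinose is absent, so GorQ is active.
Indole is absent, so LutH is active.
Ni²⁺ is present, so YilZ is active.
With repressor YilZ bound, *cilM* is not transcribed.
So CilM is not produced.
With repressor GorQ bound, *gixL* is not transcribed.

OFF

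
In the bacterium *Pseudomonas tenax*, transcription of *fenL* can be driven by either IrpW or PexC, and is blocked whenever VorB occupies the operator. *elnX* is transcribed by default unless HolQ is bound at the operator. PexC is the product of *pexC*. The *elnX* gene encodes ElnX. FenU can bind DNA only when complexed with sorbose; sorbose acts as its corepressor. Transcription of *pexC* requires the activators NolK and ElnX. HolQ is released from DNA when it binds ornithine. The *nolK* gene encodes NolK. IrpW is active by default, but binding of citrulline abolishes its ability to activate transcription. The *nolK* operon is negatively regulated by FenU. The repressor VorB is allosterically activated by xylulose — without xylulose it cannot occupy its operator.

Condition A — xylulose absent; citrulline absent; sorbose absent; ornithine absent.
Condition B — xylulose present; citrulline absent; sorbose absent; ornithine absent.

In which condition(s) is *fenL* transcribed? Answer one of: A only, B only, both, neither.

A only

Condition A:
Xylulose is absent, so VorB is inactive.
Citrulline is absent, so IrpW is active.
Sorbose is absent, so FenU is inactive.
With no repressor bound, *nolK* is transcribed.
So NolK is produced and active.
Ornithine is absent, so HolQ is active.
With repressor HolQ bound, *elnX* is not transcribed.
So ElnX is not produced.
Required activator ElnX is absent, so *pexC* is not transcribed.
So PexC is not produced.
Activator IrpW is present, so *fenL* is transcribed.
→ *fenL* is ON in A.
Condition B:
Xylulose is present, so VorB is active.
Citrulline is absent, so IrpW is active.
Sorbose is absent, so FenU is inactive.
With no repressor bound, *nolK* is transcribed.
So NolK is produced and active.
Ornithine is absent, so HolQ is active.
With repressor HolQ bound, *elnX* is not transcribed.
So ElnX is not produced.
Required activator ElnX is absent, so *pexC* is not transcribed.
So PexC is not produced.
With repressor VorB bound, *fenL* is not transcribed.
→ *fenL* is OFF in B.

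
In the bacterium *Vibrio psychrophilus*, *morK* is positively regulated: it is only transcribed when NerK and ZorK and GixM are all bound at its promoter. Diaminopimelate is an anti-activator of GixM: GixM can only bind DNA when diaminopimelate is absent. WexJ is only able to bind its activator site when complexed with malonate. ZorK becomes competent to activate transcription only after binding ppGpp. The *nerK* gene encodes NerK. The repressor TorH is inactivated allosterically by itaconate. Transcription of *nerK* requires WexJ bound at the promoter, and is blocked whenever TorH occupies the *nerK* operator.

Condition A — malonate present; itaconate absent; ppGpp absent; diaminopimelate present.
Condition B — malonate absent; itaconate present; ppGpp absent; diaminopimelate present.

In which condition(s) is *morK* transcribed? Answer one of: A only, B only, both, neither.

Condition A:
Malonate is present, so WexJ is active.
Itaconate is absent, so TorH is active.
With repressor TorH bound, *nerK* is not transcribed.
So NerK is not produced.
ppGpp is absent, so ZorK is inactive.
Diaminopimelate is present, so GixM is inactive.
Required activator NerK is absent, so *morK* is not transcribed.
→ *morK* is OFF in A.
Condition B:
Malonate is absent, so WexJ is inactive.
Itaconate is present, so TorH is inactive.
Required activator WexJ is absent, so *nerK* is not transcribed.
So NerK is not produced.
ppGpp is absent, so ZorK is inactive.
Diaminopimelate is present, so GixM is inactive.
Required activator NerK is absent, so *morK* is not transcribed.
→ *morK* is OFF in B.

neither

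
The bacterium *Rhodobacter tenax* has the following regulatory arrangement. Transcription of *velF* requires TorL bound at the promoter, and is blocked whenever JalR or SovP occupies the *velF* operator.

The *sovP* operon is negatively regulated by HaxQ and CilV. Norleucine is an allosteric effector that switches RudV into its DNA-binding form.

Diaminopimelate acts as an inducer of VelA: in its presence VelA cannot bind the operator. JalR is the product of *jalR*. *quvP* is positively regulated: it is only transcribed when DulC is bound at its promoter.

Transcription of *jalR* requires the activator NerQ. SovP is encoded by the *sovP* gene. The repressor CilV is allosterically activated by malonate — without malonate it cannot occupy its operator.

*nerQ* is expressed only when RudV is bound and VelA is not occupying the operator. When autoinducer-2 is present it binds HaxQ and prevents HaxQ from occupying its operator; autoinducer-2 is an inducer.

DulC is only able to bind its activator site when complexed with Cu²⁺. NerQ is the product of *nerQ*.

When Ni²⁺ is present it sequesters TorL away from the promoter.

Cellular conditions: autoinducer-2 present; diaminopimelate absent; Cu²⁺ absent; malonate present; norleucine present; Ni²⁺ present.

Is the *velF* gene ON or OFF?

OFF

Diaminopimelate is absent, so VelA is active.
Norleucine is present, so RudV is active.
With repressor VelA bound, *nerQ* is not transcribed.
So NerQ is not produced.
Required activator NerQ is absent, so *jalR* is not transcribed.
So JalR is not produced.
Ni²⁺ is present, so TorL is inactive.
Autoinducer-2 is present, so HaxQ is inactive.
Malonate is present, so CilV is active.
With repressor CilV bound, *sovP* is not transcribed.
So SovP is not produced.
Required activator TorL is absent, so *velF* is not transcribed.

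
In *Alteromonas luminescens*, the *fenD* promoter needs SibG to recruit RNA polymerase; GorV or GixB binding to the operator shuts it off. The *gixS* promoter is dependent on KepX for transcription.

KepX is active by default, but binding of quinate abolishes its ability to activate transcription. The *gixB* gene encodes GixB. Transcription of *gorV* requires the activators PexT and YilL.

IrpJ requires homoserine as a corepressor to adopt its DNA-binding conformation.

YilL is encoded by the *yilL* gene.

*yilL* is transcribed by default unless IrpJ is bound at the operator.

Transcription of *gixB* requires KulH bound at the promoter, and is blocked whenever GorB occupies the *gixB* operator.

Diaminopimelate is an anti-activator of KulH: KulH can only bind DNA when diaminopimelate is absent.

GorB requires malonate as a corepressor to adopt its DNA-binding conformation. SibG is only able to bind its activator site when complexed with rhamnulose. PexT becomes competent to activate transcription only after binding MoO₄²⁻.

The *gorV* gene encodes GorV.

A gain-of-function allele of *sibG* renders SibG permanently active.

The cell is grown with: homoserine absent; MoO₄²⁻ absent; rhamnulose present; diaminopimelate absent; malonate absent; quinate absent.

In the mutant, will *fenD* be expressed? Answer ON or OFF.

OFF

SibG is constitutively active in this strain.
MoO₄²⁻ is absent, so PexT is inactive.
Homoserine is absent, so IrpJ is inactive.
With no repressor bound, *yilL* is transcribed.
So YilL is produced and active.
Required activator PexT is absent, so *gorV* is not transcribed.
So GorV is not produced.
Malonate is absent, so GorB is inactive.
Diaminopimelate is absent, so KulH is active.
No repressor is bound and KulH is active, so *gixB* is transcribed.
So GixB is produced and active.
With repressor GixB bound, *fenD* is not transcribed.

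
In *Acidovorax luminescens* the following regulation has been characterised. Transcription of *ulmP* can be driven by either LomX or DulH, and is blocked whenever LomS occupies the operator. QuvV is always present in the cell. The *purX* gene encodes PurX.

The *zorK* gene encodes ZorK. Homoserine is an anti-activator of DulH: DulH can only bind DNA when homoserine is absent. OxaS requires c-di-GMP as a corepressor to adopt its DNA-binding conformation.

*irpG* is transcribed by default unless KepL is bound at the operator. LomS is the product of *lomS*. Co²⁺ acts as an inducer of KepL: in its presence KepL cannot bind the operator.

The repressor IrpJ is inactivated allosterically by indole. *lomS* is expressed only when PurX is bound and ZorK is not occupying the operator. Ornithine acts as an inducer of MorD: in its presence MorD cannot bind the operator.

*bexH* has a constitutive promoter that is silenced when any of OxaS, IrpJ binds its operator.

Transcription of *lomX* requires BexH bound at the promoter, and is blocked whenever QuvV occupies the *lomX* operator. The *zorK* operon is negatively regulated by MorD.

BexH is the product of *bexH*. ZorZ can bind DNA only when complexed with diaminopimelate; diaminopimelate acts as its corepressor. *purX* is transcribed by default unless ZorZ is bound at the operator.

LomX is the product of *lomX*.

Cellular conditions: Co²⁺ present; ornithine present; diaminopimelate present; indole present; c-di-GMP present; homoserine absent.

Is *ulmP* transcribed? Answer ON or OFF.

c-di-GMP is present, so OxaS is active.
Indole is present, so IrpJ is inactive.
With repressor OxaS bound, *bexH* is not transcribed.
So BexH is not produced.
QuvV is produced constitutively and is active.
With repressor QuvV bound, *lomX* is not transcribed.
So LomX is not produced.
Homoserine is absent, so DulH is active.
Ornithine is present, so MorD is inactive.
With no repressor bound, *zorK* is transcribed.
So ZorK is produced and active.
Diaminopimelate is present, so ZorZ is active.
With repressor ZorZ bound, *purX* is not transcribed.
So PurX is not produced.
With repressor ZorK bound, *lomS* is not transcribed.
So LomS is not produced.
Activator DulH is present, so *ulmP* is transcribed.

ON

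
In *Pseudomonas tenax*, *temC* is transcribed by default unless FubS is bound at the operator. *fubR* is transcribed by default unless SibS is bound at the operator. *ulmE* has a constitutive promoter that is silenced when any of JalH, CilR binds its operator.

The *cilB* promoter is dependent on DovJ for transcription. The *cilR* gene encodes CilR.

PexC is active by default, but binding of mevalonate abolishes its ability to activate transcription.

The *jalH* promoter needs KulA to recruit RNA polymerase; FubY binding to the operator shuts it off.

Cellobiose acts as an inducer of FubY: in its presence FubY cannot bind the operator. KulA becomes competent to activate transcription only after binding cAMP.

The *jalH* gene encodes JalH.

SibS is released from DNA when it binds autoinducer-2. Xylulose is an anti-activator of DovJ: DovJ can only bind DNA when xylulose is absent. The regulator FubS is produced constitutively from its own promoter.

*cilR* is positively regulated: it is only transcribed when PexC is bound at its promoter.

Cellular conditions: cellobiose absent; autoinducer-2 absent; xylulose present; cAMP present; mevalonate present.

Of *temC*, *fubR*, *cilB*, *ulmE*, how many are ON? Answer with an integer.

1

FubS is produced constitutively and is active.
With repressor FubS bound, *temC* is not transcribed.
→ *temC* is OFF.
Autoinducer-2 is absent, so SibS is active.
With repressor SibS bound, *fubR* is not transcribed.
→ *fubR* is OFF.
Xylulose is present, so DovJ is inactive.
Required activator DovJ is absent, so *cilB* is not transcribed.
→ *cilB* is OFF.
cAMP is present, so KulA is active.
Cellobiose is absent, so FubY is active.
With repressor FubY bound, *jalH* is not transcribed.
So JalH is not produced.
Mevalonate is present, so PexC is inactive.
Required activator PexC is absent, so *cilR* is not transcribed.
So CilR is not produced.
With no repressor bound, *ulmE* is transcribed.
→ *ulmE* is ON.
1 of the 4 genes is transcribed.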